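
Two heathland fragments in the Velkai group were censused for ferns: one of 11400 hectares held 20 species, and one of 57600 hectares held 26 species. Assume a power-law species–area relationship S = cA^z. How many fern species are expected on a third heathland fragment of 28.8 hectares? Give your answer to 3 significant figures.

7.59

z = ln(26/20) / ln(57600/11400) = 0.2624 / 1.6199 = 0.1620
c = 20 / 11400^0.1620 = 20 / 4.54 = 4.405
S₃ = 4.405 × 28.8^0.1620 = 4.405 × 1.723 ≈ 7.592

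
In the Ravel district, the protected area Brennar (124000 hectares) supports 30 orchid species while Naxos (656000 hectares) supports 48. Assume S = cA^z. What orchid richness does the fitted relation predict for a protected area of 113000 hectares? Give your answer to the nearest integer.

z = ln(48/30) / ln(656000/124000) = 0.4700 / 1.6659 = 0.2821
c = 30 / 124000^0.2821 = 30 / 27.35 = 1.097
S₃ = 1.097 × 113000^0.2821 = 1.097 × 26.65 ≈ 29.22

29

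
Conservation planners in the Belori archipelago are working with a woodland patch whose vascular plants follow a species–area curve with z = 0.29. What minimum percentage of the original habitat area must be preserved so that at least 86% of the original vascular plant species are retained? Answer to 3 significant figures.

59.4%

Need (A_new/A_old)^0.29 = 0.86, so A_new/A_old = 0.86^(1/0.29) = 0.86^3.448
ln(A_new/A_old) = ln 0.86 / 0.29 = -0.1508 / 0.29 = -0.5201
A_new/A_old = e^-0.5201 ≈ 0.5945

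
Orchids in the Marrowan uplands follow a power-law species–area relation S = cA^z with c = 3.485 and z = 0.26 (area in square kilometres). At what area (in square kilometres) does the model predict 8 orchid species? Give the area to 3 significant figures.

8 = 3.485 × A^0.26  ⇒  A^0.26 = 8/3.485 = 2.296
ln A = ln(2.296) / 0.26 = 0.8310 / 0.26 = 3.1961
A = e^3.1961 ≈ 24.44 square kilometres

24.4 square kilometres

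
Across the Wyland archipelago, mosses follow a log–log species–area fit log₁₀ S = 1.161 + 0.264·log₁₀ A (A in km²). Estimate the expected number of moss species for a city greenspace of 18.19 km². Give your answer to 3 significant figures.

S = 14.49 × 18.19^0.264 = 14.49 × 2.151 ≈ 31.16

31.2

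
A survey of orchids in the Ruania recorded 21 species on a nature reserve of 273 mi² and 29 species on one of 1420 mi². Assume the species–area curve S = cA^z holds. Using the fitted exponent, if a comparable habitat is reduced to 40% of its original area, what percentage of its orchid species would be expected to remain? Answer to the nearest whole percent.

84%

z = ln(29/21) / ln(1420/273) = 0.3228 / 1.6489 = 0.1957
S_new/S_old = (A_new/A_old)^z = 0.4^0.1957 = exp(0.1957 × -0.9163) = 0.8358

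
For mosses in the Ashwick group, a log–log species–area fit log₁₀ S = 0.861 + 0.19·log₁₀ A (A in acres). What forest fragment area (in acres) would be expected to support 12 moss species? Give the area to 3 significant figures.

12 = 7.261 × A^0.19  ⇒  A^0.19 = 12/7.261 = 1.653
ln A = ln(1.653) / 0.19 = 0.5024 / 0.19 = 2.6441
A = e^2.6441 ≈ 14.07 acres

14.1 acres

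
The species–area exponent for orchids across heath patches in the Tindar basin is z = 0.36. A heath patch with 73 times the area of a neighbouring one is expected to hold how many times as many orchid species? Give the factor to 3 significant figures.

S₂/S₁ = (A₂/A₁)^z = 73^0.36
ln(S₂/S₁) = 0.36 × ln 73 = 0.36 × 4.2905 = 1.5446
S₂/S₁ = e^1.5446 ≈ 4.686

4.69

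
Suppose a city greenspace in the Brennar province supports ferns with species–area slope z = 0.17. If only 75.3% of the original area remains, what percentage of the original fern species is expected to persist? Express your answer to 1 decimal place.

95.3%

S_new/S_old = (A_new/A_old)^z = 0.753^0.17
= exp(0.17 × ln 0.753) = exp(0.17 × -0.2837) = exp(-0.0482) ≈ 0.9529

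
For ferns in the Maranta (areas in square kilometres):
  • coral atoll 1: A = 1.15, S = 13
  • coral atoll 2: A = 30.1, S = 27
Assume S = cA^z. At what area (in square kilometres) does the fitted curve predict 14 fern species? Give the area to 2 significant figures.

1.6 square kilometres

z = ln(27/13) / ln(30.1/1.15) = 0.7309 / 3.2648 = 0.2239
c = 13 / 1.15^0.2239 = 13 / 1.032 = 12.6
A = (14/12.6)^(1/0.2239) ⇒ ln A = ln(1.111)/0.2239 = 0.4708
A = e^0.4708 ≈ 1.601 square kilometres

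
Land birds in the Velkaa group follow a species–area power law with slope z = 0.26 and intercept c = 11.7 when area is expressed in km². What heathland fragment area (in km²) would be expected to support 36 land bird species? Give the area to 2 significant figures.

36 = 11.7 × A^0.26  ⇒  A^0.26 = 36/11.7 = 3.077
ln A = ln(3.077) / 0.26 = 1.1239 / 0.26 = 4.3228
A = e^4.3228 ≈ 75.4 km²

75 km²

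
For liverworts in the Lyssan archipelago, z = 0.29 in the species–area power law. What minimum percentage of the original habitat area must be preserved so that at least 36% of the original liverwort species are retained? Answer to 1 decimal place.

3.0%

Need (A_new/A_old)^0.29 = 0.36, so A_new/A_old = 0.36^(1/0.29) = 0.36^3.448
ln(A_new/A_old) = ln 0.36 / 0.29 = -1.0217 / 0.29 = -3.5229
A_new/A_old = e^-3.5229 ≈ 0.02951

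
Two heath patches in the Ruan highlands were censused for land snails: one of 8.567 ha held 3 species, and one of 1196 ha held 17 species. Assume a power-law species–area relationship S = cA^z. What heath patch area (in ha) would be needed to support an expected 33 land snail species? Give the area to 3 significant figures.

7910 ha

z = ln(17/3) / ln(1196/8.567) = 1.7346 / 4.9388 = 0.3512
c = 3 / 8.567^0.3512 = 3 / 2.126 = 1.411
A = (33/1.411)^(1/0.3512) ⇒ ln A = ln(23.39)/0.3512 = 8.9753
A = e^8.9753 ≈ 7905 ha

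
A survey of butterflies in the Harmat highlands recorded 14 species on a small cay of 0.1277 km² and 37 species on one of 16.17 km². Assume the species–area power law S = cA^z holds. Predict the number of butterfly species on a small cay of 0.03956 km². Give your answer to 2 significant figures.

z = ln(37/14) / ln(16.17/0.1277) = 0.9719 / 4.8412 = 0.2007
c = 14 / 0.1277^0.2007 = 14 / 0.6616 = 21.16
S₃ = 21.16 × 0.03956^0.2007 = 21.16 × 0.5229 ≈ 11.07

11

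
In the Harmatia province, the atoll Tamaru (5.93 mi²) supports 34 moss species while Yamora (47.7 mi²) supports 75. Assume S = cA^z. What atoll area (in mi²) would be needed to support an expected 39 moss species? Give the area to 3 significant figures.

8.51 mi²

z = ln(75/34) / ln(47.7/5.93) = 0.7911 / 2.0849 = 0.3795
c = 34 / 5.93^0.3795 = 34 / 1.965 = 17.3
A = (39/17.3)^(1/0.3795) ⇒ ln A = ln(2.254)/0.3795 = 2.1416
A = e^2.1416 ≈ 8.513 mi²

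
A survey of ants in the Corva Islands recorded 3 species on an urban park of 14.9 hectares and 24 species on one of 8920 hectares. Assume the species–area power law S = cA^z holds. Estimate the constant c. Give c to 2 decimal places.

1.25

z = ln(S₂/S₁) / ln(A₂/A₁) = ln(24/3) / ln(8920/14.9) = 2.0794 / 6.3947 = 0.3252
c = S₁ / A₁^z = 3 / 14.9^0.3252 = 3 / 2.407 = 1.246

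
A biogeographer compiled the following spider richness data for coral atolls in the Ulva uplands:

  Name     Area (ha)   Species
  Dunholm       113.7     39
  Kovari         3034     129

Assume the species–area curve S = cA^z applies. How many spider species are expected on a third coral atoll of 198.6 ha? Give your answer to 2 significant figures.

48

z = ln(129/39) / ln(3034/113.7) = 1.1963 / 3.2841 = 0.3643
c = 39 / 113.7^0.3643 = 39 / 5.608 = 6.954
S₃ = 6.954 × 198.6^0.3643 = 6.954 × 6.872 ≈ 47.79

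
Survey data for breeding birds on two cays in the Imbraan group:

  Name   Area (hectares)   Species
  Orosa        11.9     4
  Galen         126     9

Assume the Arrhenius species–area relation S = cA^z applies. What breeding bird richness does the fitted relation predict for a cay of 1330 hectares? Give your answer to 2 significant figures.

20

z = ln(9/4) / ln(126/11.9) = 0.8109 / 2.3597 = 0.3437
c = 4 / 11.9^0.3437 = 4 / 2.342 = 1.708
S₃ = 1.708 × 1330^0.3437 = 1.708 × 11.84 ≈ 20.23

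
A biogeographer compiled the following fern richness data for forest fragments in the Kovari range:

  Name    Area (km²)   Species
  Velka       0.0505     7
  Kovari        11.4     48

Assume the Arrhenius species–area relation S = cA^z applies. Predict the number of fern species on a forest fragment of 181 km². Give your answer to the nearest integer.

z = ln(48/7) / ln(11.4/0.0505) = 1.9253 / 5.4194 = 0.3553
c = 7 / 0.0505^0.3553 = 7 / 0.3462 = 20.22
S₃ = 20.22 × 181^0.3553 = 20.22 × 6.34 ≈ 128.2

128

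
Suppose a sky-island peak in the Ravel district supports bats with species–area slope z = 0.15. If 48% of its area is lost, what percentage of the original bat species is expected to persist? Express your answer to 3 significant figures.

90.7%

S_new/S_old = (A_new/A_old)^z = 0.52^0.15
= exp(0.15 × ln 0.52) = exp(0.15 × -0.6539) = exp(-0.0981) ≈ 0.9066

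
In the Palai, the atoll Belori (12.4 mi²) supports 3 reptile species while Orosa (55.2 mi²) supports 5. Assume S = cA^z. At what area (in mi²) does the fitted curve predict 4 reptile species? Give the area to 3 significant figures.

z = ln(5/3) / ln(55.2/12.4) = 0.5108 / 1.4933 = 0.3421
c = 3 / 12.4^0.3421 = 3 / 2.366 = 1.268
A = (4/1.268)^(1/0.3421) ⇒ ln A = ln(3.155)/0.3421 = 3.3587
A = e^3.3587 ≈ 28.75 mi²

28.8 mi²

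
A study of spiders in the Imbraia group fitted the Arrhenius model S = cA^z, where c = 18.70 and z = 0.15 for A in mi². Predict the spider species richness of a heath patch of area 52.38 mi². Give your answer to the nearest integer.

34 species

S = 18.7 × 52.38^0.15
ln S = ln 18.7 + 0.15 × ln 52.38 = 2.9285 + 0.15 × 3.9585 = 3.5223
S = e^3.5223 ≈ 33.86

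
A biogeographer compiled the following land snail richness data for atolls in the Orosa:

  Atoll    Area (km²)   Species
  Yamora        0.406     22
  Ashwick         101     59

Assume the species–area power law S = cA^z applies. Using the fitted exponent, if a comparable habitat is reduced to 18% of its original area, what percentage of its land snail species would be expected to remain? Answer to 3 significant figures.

73.6%

z = ln(59/22) / ln(101/0.406) = 0.9865 / 5.5165 = 0.1788
S_new/S_old = (A_new/A_old)^z = 0.18^0.1788 = exp(0.1788 × -1.7148) = 0.7359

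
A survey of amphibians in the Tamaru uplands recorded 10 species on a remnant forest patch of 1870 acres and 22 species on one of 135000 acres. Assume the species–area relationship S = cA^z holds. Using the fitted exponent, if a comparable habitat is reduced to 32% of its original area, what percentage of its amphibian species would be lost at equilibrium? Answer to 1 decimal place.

z = ln(22/10) / ln(135000/1870) = 0.7885 / 4.2793 = 0.1842
S_new/S_old = (A_new/A_old)^z = 0.32^0.1842 = exp(0.1842 × -1.1394) = 0.8106
Fraction lost = 1 − 0.8106 = 0.1894

18.9%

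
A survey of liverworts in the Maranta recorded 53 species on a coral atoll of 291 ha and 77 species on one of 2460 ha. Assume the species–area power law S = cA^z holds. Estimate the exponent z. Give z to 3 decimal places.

0.175

Taking logs: ln S = ln c + z ln A, so z = (ln S₂ − ln S₁)/(ln A₂ − ln A₁).
z = ln(77/53) / ln(2460/291) = ln(1.453) / ln(8.454) = 0.3735 / 2.1346 = 0.1750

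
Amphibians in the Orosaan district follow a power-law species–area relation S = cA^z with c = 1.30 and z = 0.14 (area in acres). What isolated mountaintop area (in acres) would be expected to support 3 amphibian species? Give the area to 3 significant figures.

3 = 1.3 × A^0.14  ⇒  A^0.14 = 3/1.3 = 2.308
ln A = ln(2.308) / 0.14 = 0.8362 / 0.14 = 5.9732
A = e^5.9732 ≈ 392.8 acres

393 acres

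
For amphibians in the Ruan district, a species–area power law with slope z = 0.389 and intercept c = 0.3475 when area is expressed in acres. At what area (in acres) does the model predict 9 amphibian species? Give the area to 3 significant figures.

4300 acres

9 = 0.3475 × A^0.389  ⇒  A^0.389 = 9/0.3475 = 25.9
ln A = ln(25.9) / 0.389 = 3.2542 / 0.389 = 8.3656
A = e^8.3656 ≈ 4297 acres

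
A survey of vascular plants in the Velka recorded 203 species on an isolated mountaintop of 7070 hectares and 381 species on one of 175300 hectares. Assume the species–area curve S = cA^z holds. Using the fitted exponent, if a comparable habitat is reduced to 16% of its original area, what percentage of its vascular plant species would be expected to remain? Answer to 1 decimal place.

z = ln(381/203) / ln(175300/7070) = 0.6296 / 3.2106 = 0.1961
S_new/S_old = (A_new/A_old)^z = 0.16^0.1961 = exp(0.1961 × -1.8326) = 0.6981

69.8%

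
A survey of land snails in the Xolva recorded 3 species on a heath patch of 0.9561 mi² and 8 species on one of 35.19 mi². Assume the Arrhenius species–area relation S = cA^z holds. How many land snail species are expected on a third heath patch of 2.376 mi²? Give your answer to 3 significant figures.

z = ln(8/3) / ln(35.19/0.9561) = 0.9808 / 3.6057 = 0.2720
c = 3 / 0.9561^0.2720 = 3 / 0.9879 = 3.037
S₃ = 3.037 × 2.376^0.2720 = 3.037 × 1.265 ≈ 3.843

3.84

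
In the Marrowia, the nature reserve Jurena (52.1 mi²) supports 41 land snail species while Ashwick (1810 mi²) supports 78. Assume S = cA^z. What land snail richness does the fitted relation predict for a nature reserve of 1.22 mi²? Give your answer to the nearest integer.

z = ln(78/41) / ln(1810/52.1) = 0.6431 / 3.5479 = 0.1813
c = 41 / 52.1^0.1813 = 41 / 2.047 = 20.02
S₃ = 20.02 × 1.22^0.1813 = 20.02 × 1.037 ≈ 20.76

21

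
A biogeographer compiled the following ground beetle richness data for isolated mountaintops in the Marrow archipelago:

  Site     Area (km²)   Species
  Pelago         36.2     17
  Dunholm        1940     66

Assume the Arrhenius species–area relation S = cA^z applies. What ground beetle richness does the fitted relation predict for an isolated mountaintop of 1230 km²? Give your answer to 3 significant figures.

56.5

z = ln(66/17) / ln(1940/36.2) = 1.3564 / 3.9814 = 0.3407
c = 17 / 36.2^0.3407 = 17 / 3.397 = 5.005
S₃ = 5.005 × 1230^0.3407 = 5.005 × 11.29 ≈ 56.51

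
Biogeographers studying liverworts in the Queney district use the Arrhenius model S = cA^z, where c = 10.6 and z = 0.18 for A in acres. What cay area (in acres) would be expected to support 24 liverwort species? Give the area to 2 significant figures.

94 acres

24 = 10.6 × A^0.18  ⇒  A^0.18 = 24/10.6 = 2.264
ln A = ln(2.264) / 0.18 = 0.8172 / 0.18 = 4.5400
A = e^4.5400 ≈ 93.69 acres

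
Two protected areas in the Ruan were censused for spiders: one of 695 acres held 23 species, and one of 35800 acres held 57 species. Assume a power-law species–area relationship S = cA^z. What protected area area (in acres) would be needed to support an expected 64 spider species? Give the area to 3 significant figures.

z = ln(57/23) / ln(35800/695) = 0.9076 / 3.9418 = 0.2302
c = 23 / 695^0.2302 = 23 / 4.512 = 5.098
A = (64/5.098)^(1/0.2302) ⇒ ln A = ln(12.55)/0.2302 = 10.9888
A = e^10.9888 ≈ 59207 acres

59200 acres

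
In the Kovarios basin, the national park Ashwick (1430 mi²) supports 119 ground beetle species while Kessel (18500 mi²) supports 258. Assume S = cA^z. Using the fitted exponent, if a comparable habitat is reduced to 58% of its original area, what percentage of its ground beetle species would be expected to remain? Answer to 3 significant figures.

z = ln(258/119) / ln(18500/1430) = 0.7738 / 2.5601 = 0.3023
S_new/S_old = (A_new/A_old)^z = 0.58^0.3023 = exp(0.3023 × -0.5447) = 0.8482

84.8%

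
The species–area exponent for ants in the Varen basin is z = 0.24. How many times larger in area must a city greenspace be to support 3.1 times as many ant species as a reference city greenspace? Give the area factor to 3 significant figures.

(A₂/A₁)^0.24 = 3.1, so A₂/A₁ = 3.1^(1/0.24) = 3.1^4.167
ln(A₂/A₁) = ln 3.1 / 0.24 = 1.1314 / 0.24 = 4.7142
A₂/A₁ = e^4.7142 ≈ 111.5

112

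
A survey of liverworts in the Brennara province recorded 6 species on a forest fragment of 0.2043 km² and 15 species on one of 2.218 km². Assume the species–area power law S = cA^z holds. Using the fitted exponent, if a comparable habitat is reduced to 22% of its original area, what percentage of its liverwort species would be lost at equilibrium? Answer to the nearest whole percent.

44%

z = ln(15/6) / ln(2.218/0.2043) = 0.9163 / 2.3848 = 0.3842
S_new/S_old = (A_new/A_old)^z = 0.22^0.3842 = exp(0.3842 × -1.5141) = 0.5589
Fraction lost = 1 − 0.5589 = 0.4411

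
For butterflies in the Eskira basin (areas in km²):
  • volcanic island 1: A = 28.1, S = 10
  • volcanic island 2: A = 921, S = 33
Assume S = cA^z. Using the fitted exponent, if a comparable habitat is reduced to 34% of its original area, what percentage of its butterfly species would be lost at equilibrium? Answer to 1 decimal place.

z = ln(33/10) / ln(921/28.1) = 1.1939 / 3.4897 = 0.3421
S_new/S_old = (A_new/A_old)^z = 0.34^0.3421 = exp(0.3421 × -1.0788) = 0.6914
Fraction lost = 1 − 0.6914 = 0.3086

30.9%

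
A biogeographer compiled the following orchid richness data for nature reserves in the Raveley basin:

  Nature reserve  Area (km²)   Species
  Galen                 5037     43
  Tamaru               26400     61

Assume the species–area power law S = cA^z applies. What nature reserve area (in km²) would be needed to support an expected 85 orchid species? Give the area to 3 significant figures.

127000 km²

z = ln(61/43) / ln(26400/5037) = 0.3497 / 1.6566 = 0.2111
c = 43 / 5037^0.2111 = 43 / 6.046 = 7.112
A = (85/7.112)^(1/0.2111) ⇒ ln A = ln(11.95)/0.2111 = 11.7529
A = e^11.7529 ≈ 127120 km²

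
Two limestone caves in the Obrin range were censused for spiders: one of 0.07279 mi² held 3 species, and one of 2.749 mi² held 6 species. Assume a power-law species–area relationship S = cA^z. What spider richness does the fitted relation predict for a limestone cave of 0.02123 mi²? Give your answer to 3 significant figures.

2.37

z = ln(6/3) / ln(2.749/0.07279) = 0.6931 / 3.6314 = 0.1909
c = 3 / 0.07279^0.1909 = 3 / 0.6065 = 4.947
S₃ = 4.947 × 0.02123^0.1909 = 4.947 × 0.4794 ≈ 2.371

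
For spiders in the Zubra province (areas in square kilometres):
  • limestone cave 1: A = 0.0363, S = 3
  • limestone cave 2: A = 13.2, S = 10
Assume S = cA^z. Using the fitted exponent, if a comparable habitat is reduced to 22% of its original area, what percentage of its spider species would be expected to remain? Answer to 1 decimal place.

z = ln(10/3) / ln(13.2/0.0363) = 1.2040 / 5.8962 = 0.2042
S_new/S_old = (A_new/A_old)^z = 0.22^0.2042 = exp(0.2042 × -1.5141) = 0.734

73.4%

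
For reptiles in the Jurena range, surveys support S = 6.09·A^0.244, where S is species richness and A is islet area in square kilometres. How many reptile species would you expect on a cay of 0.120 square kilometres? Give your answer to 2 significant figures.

3.6

S = 6.09 × 0.12^0.244
ln S = ln 6.09 + 0.244 × ln 0.12 = 1.8066 + 0.244 × -2.1203 = 1.2893
S = e^1.2893 ≈ 3.63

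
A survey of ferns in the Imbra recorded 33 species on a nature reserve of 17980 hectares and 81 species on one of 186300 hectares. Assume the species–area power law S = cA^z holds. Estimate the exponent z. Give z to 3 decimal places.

0.384

Taking logs: ln S = ln c + z ln A, so z = (ln S₂ − ln S₁)/(ln A₂ − ln A₁).
z = ln(81/33) / ln(186300/17980) = ln(2.455) / ln(10.36) = 0.8979 / 2.3381 = 0.3840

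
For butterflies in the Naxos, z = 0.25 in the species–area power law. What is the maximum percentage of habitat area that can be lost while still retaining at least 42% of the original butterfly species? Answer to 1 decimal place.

96.9%

Need (A_new/A_old)^0.25 = 0.42, so A_new/A_old = 0.42^(1/0.25) = 0.42^4
ln(A_new/A_old) = ln 0.42 / 0.25 = -0.8675 / 0.25 = -3.4700
A_new/A_old = e^-3.4700 ≈ 0.03112
Fraction that can be lost = 1 − 0.03112 = 0.9689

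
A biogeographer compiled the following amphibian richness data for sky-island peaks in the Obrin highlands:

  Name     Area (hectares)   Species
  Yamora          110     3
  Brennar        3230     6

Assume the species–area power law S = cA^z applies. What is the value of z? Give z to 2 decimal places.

0.21

Taking logs: ln S = ln c + z ln A, so z = (ln S₂ − ln S₁)/(ln A₂ − ln A₁).
z = ln(6/3) / ln(3230/110) = ln(2) / ln(29.36) = 0.6931 / 3.3798 = 0.2051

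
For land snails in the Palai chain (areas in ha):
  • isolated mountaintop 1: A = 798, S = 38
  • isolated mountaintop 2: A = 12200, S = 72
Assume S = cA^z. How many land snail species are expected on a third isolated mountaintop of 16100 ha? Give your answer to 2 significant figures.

z = ln(72/38) / ln(12200/798) = 0.6391 / 2.7271 = 0.2343
c = 38 / 798^0.2343 = 38 / 4.787 = 7.938
S₃ = 7.938 × 16100^0.2343 = 7.938 × 9.679 ≈ 76.84

77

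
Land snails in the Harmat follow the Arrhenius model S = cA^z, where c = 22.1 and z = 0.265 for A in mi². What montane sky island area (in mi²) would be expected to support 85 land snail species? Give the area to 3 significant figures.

161 mi²

85 = 22.1 × A^0.265  ⇒  A^0.265 = 85/22.1 = 3.846
ln A = ln(3.846) / 0.265 = 1.3471 / 0.265 = 5.0833
A = e^5.0833 ≈ 161.3 mi²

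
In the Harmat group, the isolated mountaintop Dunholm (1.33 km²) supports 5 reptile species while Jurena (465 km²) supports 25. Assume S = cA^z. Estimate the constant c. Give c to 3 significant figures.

4.62

z = ln(S₂/S₁) / ln(A₂/A₁) = ln(25/5) / ln(465/1.33) = 1.6094 / 5.8569 = 0.2748
c = S₁ / A₁^z = 5 / 1.33^0.2748 = 5 / 1.082 = 4.623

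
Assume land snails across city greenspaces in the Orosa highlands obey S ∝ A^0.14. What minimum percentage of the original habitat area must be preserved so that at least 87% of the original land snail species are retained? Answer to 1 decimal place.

Need (A_new/A_old)^0.14 = 0.87, so A_new/A_old = 0.87^(1/0.14) = 0.87^7.143
ln(A_new/A_old) = ln 0.87 / 0.14 = -0.1393 / 0.14 = -0.9947
A_new/A_old = e^-0.9947 ≈ 0.3698

37.0%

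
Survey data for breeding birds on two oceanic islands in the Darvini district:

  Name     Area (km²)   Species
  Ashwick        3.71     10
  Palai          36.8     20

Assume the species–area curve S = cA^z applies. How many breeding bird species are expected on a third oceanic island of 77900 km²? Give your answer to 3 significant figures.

202

z = ln(20/10) / ln(36.8/3.71) = 0.6931 / 2.2945 = 0.3021
c = 10 / 3.71^0.3021 = 10 / 1.486 = 6.73
S₃ = 6.73 × 77900^0.3021 = 6.73 × 30.04 ≈ 202.2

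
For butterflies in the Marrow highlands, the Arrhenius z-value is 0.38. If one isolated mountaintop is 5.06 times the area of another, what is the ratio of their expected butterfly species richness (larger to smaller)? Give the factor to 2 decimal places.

S₂/S₁ = (A₂/A₁)^z = 5.06^0.38
ln(S₂/S₁) = 0.38 × ln 5.06 = 0.38 × 1.6214 = 0.6161
S₂/S₁ = e^0.6161 ≈ 1.852

1.85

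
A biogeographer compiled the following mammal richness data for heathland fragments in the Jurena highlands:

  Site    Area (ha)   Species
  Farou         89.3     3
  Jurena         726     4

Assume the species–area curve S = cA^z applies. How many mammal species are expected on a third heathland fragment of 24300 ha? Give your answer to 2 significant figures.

6.5

z = ln(4/3) / ln(726/89.3) = 0.2877 / 2.0955 = 0.1373
c = 3 / 89.3^0.1373 = 3 / 1.853 = 1.619
S₃ = 1.619 × 24300^0.1373 = 1.619 × 4 ≈ 6.477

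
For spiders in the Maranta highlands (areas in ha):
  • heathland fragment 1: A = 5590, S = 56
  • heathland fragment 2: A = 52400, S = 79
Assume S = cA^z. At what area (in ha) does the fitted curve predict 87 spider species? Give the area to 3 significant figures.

98100 ha

z = ln(79/56) / ln(52400/5590) = 0.3441 / 2.2379 = 0.1538
c = 56 / 5590^0.1538 = 56 / 3.769 = 14.86
A = (87/14.86)^(1/0.1538) ⇒ ln A = ln(5.855)/0.1538 = 11.4940
A = e^11.4940 ≈ 98127 ha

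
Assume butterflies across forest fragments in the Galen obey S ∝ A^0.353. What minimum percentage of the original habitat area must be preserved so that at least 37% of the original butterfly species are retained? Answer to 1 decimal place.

6.0%

Need (A_new/A_old)^0.353 = 0.37, so A_new/A_old = 0.37^(1/0.353) = 0.37^2.833
ln(A_new/A_old) = ln 0.37 / 0.353 = -0.9943 / 0.353 = -2.8166
A_new/A_old = e^-2.8166 ≈ 0.05981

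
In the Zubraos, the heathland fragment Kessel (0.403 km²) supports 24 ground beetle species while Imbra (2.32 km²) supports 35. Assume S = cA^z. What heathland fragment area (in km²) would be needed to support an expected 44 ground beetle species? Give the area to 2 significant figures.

z = ln(35/24) / ln(2.32/0.403) = 0.3773 / 1.7504 = 0.2155
c = 24 / 0.403^0.2155 = 24 / 0.8221 = 29.19
A = (44/29.19)^(1/0.2155) ⇒ ln A = ln(1.507)/0.2155 = 1.9032
A = e^1.9032 ≈ 6.708 km²

6.7 km²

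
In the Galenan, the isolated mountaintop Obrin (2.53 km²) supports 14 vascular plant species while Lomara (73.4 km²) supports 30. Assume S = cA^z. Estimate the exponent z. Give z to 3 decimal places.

0.226

Taking logs: ln S = ln c + z ln A, so z = (ln S₂ − ln S₁)/(ln A₂ − ln A₁).
z = ln(30/14) / ln(73.4/2.53) = ln(2.143) / ln(29.01) = 0.7621 / 3.3677 = 0.2263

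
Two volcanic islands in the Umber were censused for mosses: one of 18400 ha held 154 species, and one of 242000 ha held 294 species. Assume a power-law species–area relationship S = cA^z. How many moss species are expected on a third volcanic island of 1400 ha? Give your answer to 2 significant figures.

z = ln(294/154) / ln(242000/18400) = 0.6466 / 2.5766 = 0.2510
c = 154 / 18400^0.2510 = 154 / 11.76 = 13.1
S₃ = 13.1 × 1400^0.2510 = 13.1 × 6.16 ≈ 80.68

81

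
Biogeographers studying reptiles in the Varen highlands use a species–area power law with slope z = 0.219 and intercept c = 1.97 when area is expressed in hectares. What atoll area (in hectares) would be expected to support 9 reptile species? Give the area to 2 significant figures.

1000 hectares

9 = 1.97 × A^0.219  ⇒  A^0.219 = 9/1.97 = 4.569
ln A = ln(4.569) / 0.219 = 1.5192 / 0.219 = 6.9369
A = e^6.9369 ≈ 1030 hectares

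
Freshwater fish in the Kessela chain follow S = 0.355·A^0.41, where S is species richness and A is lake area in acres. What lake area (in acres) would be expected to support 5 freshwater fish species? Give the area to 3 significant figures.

5 = 0.355 × A^0.41  ⇒  A^0.41 = 5/0.355 = 14.08
ln A = ln(14.08) / 0.41 = 2.6451 / 0.41 = 6.4514
A = e^6.4514 ≈ 633.6 acres

634 acres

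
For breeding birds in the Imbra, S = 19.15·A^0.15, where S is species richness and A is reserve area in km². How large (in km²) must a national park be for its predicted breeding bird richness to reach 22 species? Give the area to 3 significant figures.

2.52 km²

22 = 19.15 × A^0.15  ⇒  A^0.15 = 22/19.15 = 1.149
ln A = ln(1.149) / 0.15 = 0.1387 / 0.15 = 0.9249
A = e^0.9249 ≈ 2.522 km²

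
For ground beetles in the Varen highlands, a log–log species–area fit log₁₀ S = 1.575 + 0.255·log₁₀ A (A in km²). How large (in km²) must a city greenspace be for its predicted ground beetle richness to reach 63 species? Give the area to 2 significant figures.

7.6 km²

63 = 37.58 × A^0.255  ⇒  A^0.255 = 63/37.58 = 1.676
ln A = ln(1.676) / 0.255 = 0.5166 / 0.255 = 2.0257
A = e^2.0257 ≈ 7.582 km²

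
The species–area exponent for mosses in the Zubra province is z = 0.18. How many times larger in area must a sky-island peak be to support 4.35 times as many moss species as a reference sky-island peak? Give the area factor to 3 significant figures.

3530

(A₂/A₁)^0.18 = 4.35, so A₂/A₁ = 4.35^(1/0.18) = 4.35^5.556
ln(A₂/A₁) = ln 4.35 / 0.18 = 1.4702 / 0.18 = 8.1676
A₂/A₁ = e^8.1676 ≈ 3525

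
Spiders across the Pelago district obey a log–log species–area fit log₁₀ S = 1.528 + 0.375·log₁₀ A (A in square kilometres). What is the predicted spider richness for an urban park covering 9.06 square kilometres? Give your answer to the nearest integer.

77

S = 33.73 × 9.06^0.375
ln S = ln 33.73 + 0.375 × ln 9.06 = 3.5184 + 0.375 × 2.2039 = 4.3448
S = e^4.3448 ≈ 77.08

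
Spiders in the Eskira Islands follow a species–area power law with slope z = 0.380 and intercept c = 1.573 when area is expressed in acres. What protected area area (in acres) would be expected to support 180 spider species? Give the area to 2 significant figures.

260000 acres

180 = 1.573 × A^0.38  ⇒  A^0.38 = 180/1.573 = 114.4
ln A = ln(114.4) / 0.38 = 4.7400 / 0.38 = 12.4736
A = e^12.4736 ≈ 261349 acres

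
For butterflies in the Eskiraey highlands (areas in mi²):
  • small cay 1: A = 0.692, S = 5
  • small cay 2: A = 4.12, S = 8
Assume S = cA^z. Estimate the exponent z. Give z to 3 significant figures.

Taking logs: ln S = ln c + z ln A, so z = (ln S₂ − ln S₁)/(ln A₂ − ln A₁).
z = ln(8/5) / ln(4.12/0.692) = ln(1.6) / ln(5.954) = 0.4700 / 1.7840 = 0.2635

0.263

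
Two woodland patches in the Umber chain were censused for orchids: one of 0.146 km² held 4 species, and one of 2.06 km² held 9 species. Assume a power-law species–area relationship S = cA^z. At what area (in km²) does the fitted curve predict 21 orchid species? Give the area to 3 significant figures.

32.7 km²

z = ln(9/4) / ln(2.06/0.146) = 0.8109 / 2.6469 = 0.3064
c = 4 / 0.146^0.3064 = 4 / 0.5546 = 7.212
A = (21/7.212)^(1/0.3064) ⇒ ln A = ln(2.912)/0.3064 = 3.4883
A = e^3.4883 ≈ 32.73 km²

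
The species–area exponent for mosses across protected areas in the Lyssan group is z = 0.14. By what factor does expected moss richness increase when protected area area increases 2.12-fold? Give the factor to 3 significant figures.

S₂/S₁ = (A₂/A₁)^z = 2.12^0.14
ln(S₂/S₁) = 0.14 × ln 2.12 = 0.14 × 0.7514 = 0.1052
S₂/S₁ = e^0.1052 ≈ 1.111

1.11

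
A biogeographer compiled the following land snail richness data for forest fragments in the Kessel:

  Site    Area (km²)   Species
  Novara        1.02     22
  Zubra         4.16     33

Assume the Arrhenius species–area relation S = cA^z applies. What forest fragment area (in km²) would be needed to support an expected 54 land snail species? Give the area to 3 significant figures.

z = ln(33/22) / ln(4.16/1.02) = 0.4055 / 1.4057 = 0.2884
c = 22 / 1.02^0.2884 = 22 / 1.006 = 21.87
A = (54/21.87)^(1/0.2884) ⇒ ln A = ln(2.469)/0.2884 = 3.1329
A = e^3.1329 ≈ 22.94 km²

22.9 km²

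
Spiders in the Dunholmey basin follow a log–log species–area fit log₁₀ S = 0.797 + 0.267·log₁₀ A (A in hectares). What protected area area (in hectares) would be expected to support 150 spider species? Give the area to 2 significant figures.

150000 hectares

150 = 6.266 × A^0.267  ⇒  A^0.267 = 150/6.266 = 23.94
ln A = ln(23.94) / 0.267 = 3.1755 / 0.267 = 11.8932
A = e^11.8932 ≈ 146263 hectares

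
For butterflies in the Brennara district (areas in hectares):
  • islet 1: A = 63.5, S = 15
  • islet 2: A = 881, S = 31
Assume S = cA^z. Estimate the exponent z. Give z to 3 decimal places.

0.276

Taking logs: ln S = ln c + z ln A, so z = (ln S₂ − ln S₁)/(ln A₂ − ln A₁).
z = ln(31/15) / ln(881/63.5) = ln(2.067) / ln(13.87) = 0.7259 / 2.6300 = 0.2760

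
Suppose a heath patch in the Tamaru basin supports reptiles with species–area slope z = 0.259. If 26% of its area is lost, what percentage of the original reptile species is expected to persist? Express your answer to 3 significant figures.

92.5%

S_new/S_old = (A_new/A_old)^z = 0.74^0.259
= exp(0.259 × ln 0.74) = exp(0.259 × -0.3011) = exp(-0.0780) ≈ 0.925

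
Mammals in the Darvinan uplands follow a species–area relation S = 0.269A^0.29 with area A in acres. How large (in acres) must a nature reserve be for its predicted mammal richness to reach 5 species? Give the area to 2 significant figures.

24000 acres

5 = 0.269 × A^0.29  ⇒  A^0.29 = 5/0.269 = 18.59
ln A = ln(18.59) / 0.29 = 2.9225 / 0.29 = 10.0775
A = e^10.0775 ≈ 23802 acres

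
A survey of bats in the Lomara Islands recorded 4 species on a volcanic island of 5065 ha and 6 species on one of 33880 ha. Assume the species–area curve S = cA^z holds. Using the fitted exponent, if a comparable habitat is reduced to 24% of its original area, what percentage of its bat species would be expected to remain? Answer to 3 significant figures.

73.8%

z = ln(6/4) / ln(33880/5065) = 0.4055 / 1.9005 = 0.2133
S_new/S_old = (A_new/A_old)^z = 0.24^0.2133 = exp(0.2133 × -1.4271) = 0.7375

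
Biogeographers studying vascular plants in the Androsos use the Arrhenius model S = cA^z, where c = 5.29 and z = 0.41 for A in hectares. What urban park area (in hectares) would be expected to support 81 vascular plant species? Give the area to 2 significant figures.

81 = 5.29 × A^0.41  ⇒  A^0.41 = 81/5.29 = 15.31
ln A = ln(15.31) / 0.41 = 2.7286 / 0.41 = 6.6552
A = e^6.6552 ≈ 776.8 hectares

780 hectares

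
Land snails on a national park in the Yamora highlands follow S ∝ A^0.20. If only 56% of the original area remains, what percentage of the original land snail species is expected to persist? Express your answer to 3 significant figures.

S_new/S_old = (A_new/A_old)^z = 0.56^0.2
= exp(0.2 × ln 0.56) = exp(0.2 × -0.5798) = exp(-0.1160) ≈ 0.8905

89.1%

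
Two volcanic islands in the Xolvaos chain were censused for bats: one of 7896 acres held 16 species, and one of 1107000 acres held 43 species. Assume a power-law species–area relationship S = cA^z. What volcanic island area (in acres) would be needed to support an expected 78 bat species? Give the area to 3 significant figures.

z = ln(43/16) / ln(1107000/7896) = 0.9886 / 4.9431 = 0.2000
c = 16 / 7896^0.2000 = 16 / 6.018 = 2.659
A = (78/2.659)^(1/0.2000) ⇒ ln A = ln(29.34)/0.2000 = 16.8947
A = e^16.8947 ≈ 21740885 acres

21700000 acres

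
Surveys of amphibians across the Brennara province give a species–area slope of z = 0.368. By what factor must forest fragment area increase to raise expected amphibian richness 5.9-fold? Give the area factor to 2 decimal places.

(A₂/A₁)^0.368 = 5.9, so A₂/A₁ = 5.9^(1/0.368) = 5.9^2.717
ln(A₂/A₁) = ln 5.9 / 0.368 = 1.7750 / 0.368 = 4.8232
A₂/A₁ = e^4.8232 ≈ 124.4

124.37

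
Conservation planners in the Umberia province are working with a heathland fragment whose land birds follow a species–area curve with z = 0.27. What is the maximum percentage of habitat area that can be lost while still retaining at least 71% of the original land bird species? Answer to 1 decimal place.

Need (A_new/A_old)^0.27 = 0.71, so A_new/A_old = 0.71^(1/0.27) = 0.71^3.704
ln(A_new/A_old) = ln 0.71 / 0.27 = -0.3425 / 0.27 = -1.2685
A_new/A_old = e^-1.2685 ≈ 0.2813
Fraction that can be lost = 1 − 0.2813 = 0.7187

71.9%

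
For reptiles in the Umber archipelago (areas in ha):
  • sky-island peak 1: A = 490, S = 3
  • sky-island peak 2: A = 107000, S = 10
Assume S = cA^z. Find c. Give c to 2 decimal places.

z = ln(S₂/S₁) / ln(A₂/A₁) = ln(10/3) / ln(107000/490) = 1.2040 / 5.3862 = 0.2235
c = S₁ / A₁^z = 3 / 490^0.2235 = 3 / 3.993 = 0.7512

0.75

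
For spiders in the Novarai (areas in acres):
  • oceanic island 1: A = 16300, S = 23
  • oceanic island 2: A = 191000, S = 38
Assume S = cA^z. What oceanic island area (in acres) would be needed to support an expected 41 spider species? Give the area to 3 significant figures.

277000 acres

z = ln(38/23) / ln(191000/16300) = 0.5021 / 2.4611 = 0.2040
c = 23 / 16300^0.2040 = 23 / 7.233 = 3.18
A = (41/3.18)^(1/0.2040) ⇒ ln A = ln(12.89)/0.2040 = 12.5325
A = e^12.5325 ≈ 277199 acres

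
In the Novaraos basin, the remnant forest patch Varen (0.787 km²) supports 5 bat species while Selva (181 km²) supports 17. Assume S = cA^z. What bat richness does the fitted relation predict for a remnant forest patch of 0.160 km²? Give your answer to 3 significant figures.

3.49

z = ln(17/5) / ln(181/0.787) = 1.2238 / 5.4380 = 0.2250
c = 5 / 0.787^0.2250 = 5 / 0.9475 = 5.277
S₃ = 5.277 × 0.16^0.2250 = 5.277 × 0.6621 ≈ 3.494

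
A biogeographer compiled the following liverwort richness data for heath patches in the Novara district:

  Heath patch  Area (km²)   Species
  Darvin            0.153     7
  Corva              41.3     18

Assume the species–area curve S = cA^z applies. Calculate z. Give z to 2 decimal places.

0.17

Taking logs: ln S = ln c + z ln A, so z = (ln S₂ − ln S₁)/(ln A₂ − ln A₁).
z = ln(18/7) / ln(41.3/0.153) = ln(2.571) / ln(269.9) = 0.9445 / 5.5982 = 0.1687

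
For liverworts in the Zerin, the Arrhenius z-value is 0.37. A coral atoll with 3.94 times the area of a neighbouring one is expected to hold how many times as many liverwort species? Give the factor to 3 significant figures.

S₂/S₁ = (A₂/A₁)^z = 3.94^0.37
ln(S₂/S₁) = 0.37 × ln 3.94 = 0.37 × 1.3712 = 0.5073
S₂/S₁ = e^0.5073 ≈ 1.661

1.66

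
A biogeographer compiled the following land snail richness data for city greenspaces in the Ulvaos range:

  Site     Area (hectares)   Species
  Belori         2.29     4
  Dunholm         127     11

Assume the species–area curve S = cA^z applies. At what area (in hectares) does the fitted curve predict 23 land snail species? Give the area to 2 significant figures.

z = ln(11/4) / ln(127/2.29) = 1.0116 / 4.0156 = 0.2519
c = 4 / 2.29^0.2519 = 4 / 1.232 = 3.246
A = (23/3.246)^(1/0.2519) ⇒ ln A = ln(7.085)/0.2519 = 7.7721
A = e^7.7721 ≈ 2374 hectares

2400 hectares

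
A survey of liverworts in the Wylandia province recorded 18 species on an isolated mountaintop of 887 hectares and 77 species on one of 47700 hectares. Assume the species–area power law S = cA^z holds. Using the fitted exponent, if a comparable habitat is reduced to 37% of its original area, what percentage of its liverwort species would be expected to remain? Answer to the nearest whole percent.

z = ln(77/18) / ln(47700/887) = 1.4534 / 3.9848 = 0.3647
S_new/S_old = (A_new/A_old)^z = 0.37^0.3647 = exp(0.3647 × -0.9943) = 0.6958

70%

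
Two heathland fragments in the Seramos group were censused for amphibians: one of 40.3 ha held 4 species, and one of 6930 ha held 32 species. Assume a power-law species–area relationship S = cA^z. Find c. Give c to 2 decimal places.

0.90

z = ln(S₂/S₁) / ln(A₂/A₁) = ln(32/4) / ln(6930/40.3) = 2.0794 / 5.1473 = 0.4040
c = S₁ / A₁^z = 4 / 40.3^0.4040 = 4 / 4.452 = 0.8985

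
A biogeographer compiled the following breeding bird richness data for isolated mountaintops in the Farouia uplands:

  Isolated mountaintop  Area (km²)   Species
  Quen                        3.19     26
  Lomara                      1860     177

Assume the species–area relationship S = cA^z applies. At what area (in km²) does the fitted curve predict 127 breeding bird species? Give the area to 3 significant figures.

z = ln(177/26) / ln(1860/3.19) = 1.9181 / 6.3683 = 0.3012
c = 26 / 3.19^0.3012 = 26 / 1.418 = 18.33
A = (127/18.33)^(1/0.3012) ⇒ ln A = ln(6.927)/0.3012 = 6.4262
A = e^6.4262 ≈ 617.8 km²

618 km²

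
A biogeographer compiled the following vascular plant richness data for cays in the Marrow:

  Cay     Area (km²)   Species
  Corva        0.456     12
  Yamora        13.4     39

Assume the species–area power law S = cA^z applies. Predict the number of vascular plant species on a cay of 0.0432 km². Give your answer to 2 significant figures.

z = ln(39/12) / ln(13.4/0.456) = 1.1787 / 3.3805 = 0.3487
c = 12 / 0.456^0.3487 = 12 / 0.7605 = 15.78
S₃ = 15.78 × 0.0432^0.3487 = 15.78 × 0.3344 ≈ 5.276

5.3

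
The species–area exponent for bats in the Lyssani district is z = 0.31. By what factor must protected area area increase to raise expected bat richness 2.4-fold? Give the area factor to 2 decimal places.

(A₂/A₁)^0.31 = 2.4, so A₂/A₁ = 2.4^(1/0.31) = 2.4^3.226
ln(A₂/A₁) = ln 2.4 / 0.31 = 0.8755 / 0.31 = 2.8241
A₂/A₁ = e^2.8241 ≈ 16.85

16.85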